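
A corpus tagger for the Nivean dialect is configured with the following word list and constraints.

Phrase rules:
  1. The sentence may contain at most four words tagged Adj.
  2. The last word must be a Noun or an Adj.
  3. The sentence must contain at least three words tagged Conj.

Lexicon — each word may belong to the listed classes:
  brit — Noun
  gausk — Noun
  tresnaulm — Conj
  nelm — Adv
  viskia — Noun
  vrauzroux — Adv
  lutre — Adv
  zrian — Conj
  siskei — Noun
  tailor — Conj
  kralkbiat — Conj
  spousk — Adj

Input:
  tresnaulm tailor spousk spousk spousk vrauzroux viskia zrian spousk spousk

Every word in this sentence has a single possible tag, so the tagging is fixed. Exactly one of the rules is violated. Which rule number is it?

Fixed tagging: Conj Conj Adj Adj Adj Adv Noun Conj Adj Adj.
Checking each rule: R1 fails, R2 ok, R3 ok.
Only rule 1 fails.

1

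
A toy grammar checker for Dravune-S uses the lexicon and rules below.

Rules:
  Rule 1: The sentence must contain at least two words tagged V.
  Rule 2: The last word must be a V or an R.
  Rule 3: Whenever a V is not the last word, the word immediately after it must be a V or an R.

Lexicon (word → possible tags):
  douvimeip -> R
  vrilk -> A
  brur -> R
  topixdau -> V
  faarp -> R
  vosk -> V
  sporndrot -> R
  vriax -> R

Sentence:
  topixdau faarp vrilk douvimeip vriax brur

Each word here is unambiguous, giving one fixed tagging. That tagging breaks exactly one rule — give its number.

Fixed tagging: V R A R R R.
Applying the rules: R1 fails, R2 ok, R3 ok.
Only rule 1 fails.

1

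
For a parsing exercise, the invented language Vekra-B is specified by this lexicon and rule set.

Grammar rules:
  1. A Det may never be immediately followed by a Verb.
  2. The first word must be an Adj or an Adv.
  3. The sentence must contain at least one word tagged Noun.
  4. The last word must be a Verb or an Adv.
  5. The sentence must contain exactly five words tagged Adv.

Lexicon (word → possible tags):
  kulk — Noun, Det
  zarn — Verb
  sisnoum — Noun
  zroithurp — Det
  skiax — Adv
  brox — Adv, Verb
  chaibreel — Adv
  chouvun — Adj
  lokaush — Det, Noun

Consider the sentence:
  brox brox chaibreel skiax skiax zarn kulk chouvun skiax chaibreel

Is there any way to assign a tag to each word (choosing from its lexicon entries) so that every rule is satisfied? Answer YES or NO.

NO

Candidates per position — 1:brox {Adv,Verb}; 2:brox {Adv,Verb}; 3:chaibreel {Adv}; 4:skiax {Adv}; 5:skiax {Adv}; 6:zarn {Verb}; 7:kulk {Noun,Det}; 8:chouvun {Adj}; 9:skiax {Adv}; 10:chaibreel {Adv}.
Every candidate sequence violates at least one rule; no consistent tagging exists.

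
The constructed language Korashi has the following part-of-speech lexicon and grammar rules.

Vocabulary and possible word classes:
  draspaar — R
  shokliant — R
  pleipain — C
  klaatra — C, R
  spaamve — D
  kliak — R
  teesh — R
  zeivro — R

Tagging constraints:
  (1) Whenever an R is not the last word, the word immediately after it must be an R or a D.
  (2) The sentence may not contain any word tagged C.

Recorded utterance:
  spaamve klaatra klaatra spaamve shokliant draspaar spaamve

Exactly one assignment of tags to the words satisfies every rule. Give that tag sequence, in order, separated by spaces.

Candidates per position — 1:spaamve {D}; 2:klaatra {C,R}; 3:klaatra {C,R}; 4:spaamve {D}; 5:shokliant {R}; 6:draspaar {R}; 7:spaamve {D}.
Word 2 cannot be C — rule 2 would then fail for every completion. It is R.
Word 3 cannot be C — rule 1 would then fail for every completion. It is R.
So the tagging must be: D R R D R R D.
Verifying each rule — rule 1 ok; rule 2 ok.

D R R D R R D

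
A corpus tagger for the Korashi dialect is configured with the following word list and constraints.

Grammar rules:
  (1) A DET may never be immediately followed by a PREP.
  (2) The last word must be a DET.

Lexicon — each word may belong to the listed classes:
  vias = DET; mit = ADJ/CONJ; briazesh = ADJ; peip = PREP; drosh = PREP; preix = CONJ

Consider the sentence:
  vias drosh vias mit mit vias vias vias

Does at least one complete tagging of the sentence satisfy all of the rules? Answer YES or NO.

Candidates per position — 1:vias {DET}; 2:drosh {PREP}; 3:vias {DET}; 4:mit {ADJ,CONJ}; 5:mit {ADJ,CONJ}; 6:vias {DET}; 7:vias {DET}; 8:vias {DET}.
Rule 1 cannot be satisfied by any choice of tags from the lexicon.
So there is no consistent tagging.

NO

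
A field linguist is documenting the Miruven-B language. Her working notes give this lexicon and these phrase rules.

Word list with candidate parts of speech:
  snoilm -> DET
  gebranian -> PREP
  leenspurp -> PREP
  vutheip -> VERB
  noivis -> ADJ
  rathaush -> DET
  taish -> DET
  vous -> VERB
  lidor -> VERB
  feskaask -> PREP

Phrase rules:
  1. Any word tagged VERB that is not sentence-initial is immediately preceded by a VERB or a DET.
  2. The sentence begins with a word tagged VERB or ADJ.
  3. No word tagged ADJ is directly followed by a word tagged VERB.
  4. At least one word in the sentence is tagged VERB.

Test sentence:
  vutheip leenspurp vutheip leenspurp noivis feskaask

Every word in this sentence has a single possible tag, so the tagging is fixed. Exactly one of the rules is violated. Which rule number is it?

1

Fixed tagging: VERB PREP VERB PREP ADJ PREP.
Rule check: R1 violated, R2 holds, R3 holds, R4 holds.
Only rule 1 fails.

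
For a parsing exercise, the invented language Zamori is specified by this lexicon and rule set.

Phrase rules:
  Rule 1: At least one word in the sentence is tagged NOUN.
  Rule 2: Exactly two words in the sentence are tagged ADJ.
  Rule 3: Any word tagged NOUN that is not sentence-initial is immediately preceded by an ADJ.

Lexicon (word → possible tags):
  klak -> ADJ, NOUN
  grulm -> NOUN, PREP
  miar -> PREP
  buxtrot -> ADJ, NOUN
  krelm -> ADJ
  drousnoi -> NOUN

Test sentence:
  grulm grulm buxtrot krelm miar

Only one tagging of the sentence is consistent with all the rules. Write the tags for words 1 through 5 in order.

Candidates per position — 1:grulm {NOUN,PREP}; 2:grulm {NOUN,PREP}; 3:buxtrot {ADJ,NOUN}; 4:krelm {ADJ}; 5:miar {PREP}.
Position 2: tagging it NOUN would leave rule 3 unsatisfiable, so it must be PREP.
Position 3: tagging it NOUN would leave rule 2 unsatisfiable, so it must be ADJ.
Position 1: tagging it PREP would leave rule 1 unsatisfiable, so it must be NOUN.
The only consistent sequence is: NOUN PREP ADJ ADJ PREP.
Check: rule 1 holds; rule 2 holds; rule 3 holds.

NOUN PREP ADJ ADJ PREP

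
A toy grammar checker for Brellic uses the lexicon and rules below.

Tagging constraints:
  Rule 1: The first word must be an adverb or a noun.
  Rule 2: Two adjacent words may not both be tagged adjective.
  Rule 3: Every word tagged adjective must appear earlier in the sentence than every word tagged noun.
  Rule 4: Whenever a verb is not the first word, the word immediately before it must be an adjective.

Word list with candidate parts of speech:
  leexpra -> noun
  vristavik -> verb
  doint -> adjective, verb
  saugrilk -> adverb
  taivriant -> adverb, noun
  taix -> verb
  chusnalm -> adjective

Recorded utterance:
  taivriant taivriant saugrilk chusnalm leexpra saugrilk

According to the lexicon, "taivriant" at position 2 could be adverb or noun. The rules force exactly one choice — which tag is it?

adverb

Candidates per position — 1:taivriant {adverb,noun}; 2:taivriant {adverb,noun}; 3:saugrilk {adverb}; 4:chusnalm {adjective}; 5:leexpra {noun}; 6:saugrilk {adverb}.
Position 1: tagging it noun would leave rule 3 unsatisfiable, so it must be adverb.
Position 2: tagging it noun would leave rule 3 unsatisfiable, so it must be adverb.
The unique satisfying tagging is: adverb adverb adverb adjective noun adverb.
Checking: rule 1 ✓; rule 2 ✓; rule 3 ✓; rule 4 ✓.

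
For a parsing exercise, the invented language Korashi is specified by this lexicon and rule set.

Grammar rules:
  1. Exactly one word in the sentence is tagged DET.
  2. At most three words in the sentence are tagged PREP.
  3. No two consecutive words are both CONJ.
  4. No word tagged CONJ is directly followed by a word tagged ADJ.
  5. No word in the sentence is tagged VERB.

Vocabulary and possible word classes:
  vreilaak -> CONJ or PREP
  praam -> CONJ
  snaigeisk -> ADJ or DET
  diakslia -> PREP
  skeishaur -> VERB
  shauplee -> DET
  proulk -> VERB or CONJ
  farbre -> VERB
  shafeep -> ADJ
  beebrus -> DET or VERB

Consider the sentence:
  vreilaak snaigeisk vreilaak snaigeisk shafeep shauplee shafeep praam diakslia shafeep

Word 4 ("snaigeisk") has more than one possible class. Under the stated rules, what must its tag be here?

Candidates per position — 1:vreilaak {CONJ,PREP}; 2:snaigeisk {ADJ,DET}; 3:vreilaak {CONJ,PREP}; 4:snaigeisk {ADJ,DET}; 5:shafeep {ADJ}; 6:shauplee {DET}; 7:shafeep {ADJ}; 8:praam {CONJ}; 9:diakslia {PREP}; 10:shafeep {ADJ}.
If word 2 were DET, no tagging could satisfy rule 1; so word 2 is ADJ.
If word 4 were DET, no tagging could satisfy rule 1; so word 4 is ADJ.
If word 1 were CONJ, no tagging could satisfy rule 4; so word 1 is PREP.
If word 3 were CONJ, no tagging could satisfy rule 4; so word 3 is PREP.
So the tagging must be: PREP ADJ PREP ADJ ADJ DET ADJ CONJ PREP ADJ.
Checking: rule 1 satisfied; rule 2 satisfied; rule 3 satisfied; rule 4 satisfied; rule 5 satisfied.

ADJ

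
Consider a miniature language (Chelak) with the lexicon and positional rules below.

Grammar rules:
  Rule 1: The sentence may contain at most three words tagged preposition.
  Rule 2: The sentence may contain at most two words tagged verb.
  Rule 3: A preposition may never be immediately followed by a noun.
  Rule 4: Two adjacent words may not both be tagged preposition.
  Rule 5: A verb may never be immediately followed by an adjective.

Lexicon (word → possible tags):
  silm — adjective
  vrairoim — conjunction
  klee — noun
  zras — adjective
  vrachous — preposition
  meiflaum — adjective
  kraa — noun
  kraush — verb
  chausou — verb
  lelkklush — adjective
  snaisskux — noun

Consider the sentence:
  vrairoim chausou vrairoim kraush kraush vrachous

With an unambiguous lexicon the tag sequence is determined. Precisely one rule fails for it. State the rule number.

2

Fixed tagging: conjunction verb conjunction verb verb preposition.
Rule check: R1 ok, R2 fails, R3 ok, R4 ok, R5 ok.
Only rule 2 fails.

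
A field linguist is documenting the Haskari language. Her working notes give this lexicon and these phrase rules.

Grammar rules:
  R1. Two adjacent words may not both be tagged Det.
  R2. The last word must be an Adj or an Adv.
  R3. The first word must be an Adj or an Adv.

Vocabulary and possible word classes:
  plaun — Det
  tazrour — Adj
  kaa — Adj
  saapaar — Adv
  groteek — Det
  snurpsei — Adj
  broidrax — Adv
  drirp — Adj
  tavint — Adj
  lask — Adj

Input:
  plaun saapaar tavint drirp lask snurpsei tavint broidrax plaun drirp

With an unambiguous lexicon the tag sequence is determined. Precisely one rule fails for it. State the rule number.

3

Fixed tagging: Det Adv Adj Adj Adj Adj Adj Adv Det Adj.
Rule check: R1 pass, R2 pass, R3 fail.
Only rule 3 fails.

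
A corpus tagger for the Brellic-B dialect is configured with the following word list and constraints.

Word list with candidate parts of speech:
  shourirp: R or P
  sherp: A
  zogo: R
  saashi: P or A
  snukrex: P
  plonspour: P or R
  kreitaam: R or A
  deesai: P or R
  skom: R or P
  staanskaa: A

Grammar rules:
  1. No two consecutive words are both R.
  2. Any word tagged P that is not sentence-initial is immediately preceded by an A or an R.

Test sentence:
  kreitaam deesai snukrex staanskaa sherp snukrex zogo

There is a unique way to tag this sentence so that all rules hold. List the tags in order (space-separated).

A R P A A P R

Candidates per position — 1:kreitaam {R,A}; 2:deesai {P,R}; 3:snukrex {P}; 4:staanskaa {A}; 5:sherp {A}; 6:snukrex {P}; 7:zogo {R}.
Position 2: P is ruled out by rule 2; that leaves R.
Position 1: R is ruled out by rule 1; that leaves A.
So the tagging must be: A R P A A P R.
Check: rule 1 ok; rule 2 ok.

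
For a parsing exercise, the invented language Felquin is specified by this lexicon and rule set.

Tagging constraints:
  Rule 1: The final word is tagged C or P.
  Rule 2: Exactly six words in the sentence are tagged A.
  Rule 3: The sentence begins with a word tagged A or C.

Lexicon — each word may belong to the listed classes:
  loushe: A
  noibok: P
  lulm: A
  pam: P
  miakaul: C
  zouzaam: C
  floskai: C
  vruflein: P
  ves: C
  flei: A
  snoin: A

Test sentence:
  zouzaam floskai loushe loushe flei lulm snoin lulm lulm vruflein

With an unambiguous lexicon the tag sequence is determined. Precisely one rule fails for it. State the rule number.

2

Fixed tagging: C C A A A A A A A P.
Rule check: R1 pass, R2 fail, R3 pass.
Only rule 2 fails.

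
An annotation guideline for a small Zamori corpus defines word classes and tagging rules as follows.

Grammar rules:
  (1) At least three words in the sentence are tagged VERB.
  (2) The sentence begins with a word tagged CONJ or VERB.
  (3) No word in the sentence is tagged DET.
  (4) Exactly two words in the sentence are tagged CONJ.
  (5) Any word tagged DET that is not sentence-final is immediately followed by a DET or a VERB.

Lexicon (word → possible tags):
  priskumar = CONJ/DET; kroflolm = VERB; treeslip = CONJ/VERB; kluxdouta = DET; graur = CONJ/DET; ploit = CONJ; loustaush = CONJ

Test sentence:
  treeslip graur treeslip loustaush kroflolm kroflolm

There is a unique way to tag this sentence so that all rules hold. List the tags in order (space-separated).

Candidates per position — 1:treeslip {CONJ,VERB}; 2:graur {CONJ,DET}; 3:treeslip {CONJ,VERB}; 4:loustaush {CONJ}; 5:kroflolm {VERB}; 6:kroflolm {VERB}.
At position 2, choosing DET makes rule 3 impossible to satisfy; hence CONJ.
At position 3, choosing CONJ makes rule 4 impossible to satisfy; hence VERB.
At position 1, choosing CONJ makes rule 4 impossible to satisfy; hence VERB.
The unique satisfying tagging is: VERB CONJ VERB CONJ VERB VERB.
Rule-by-rule: rule 1 ok; rule 2 ok; rule 3 ok; rule 4 ok; rule 5 ok.

VERB CONJ VERB CONJ VERB VERB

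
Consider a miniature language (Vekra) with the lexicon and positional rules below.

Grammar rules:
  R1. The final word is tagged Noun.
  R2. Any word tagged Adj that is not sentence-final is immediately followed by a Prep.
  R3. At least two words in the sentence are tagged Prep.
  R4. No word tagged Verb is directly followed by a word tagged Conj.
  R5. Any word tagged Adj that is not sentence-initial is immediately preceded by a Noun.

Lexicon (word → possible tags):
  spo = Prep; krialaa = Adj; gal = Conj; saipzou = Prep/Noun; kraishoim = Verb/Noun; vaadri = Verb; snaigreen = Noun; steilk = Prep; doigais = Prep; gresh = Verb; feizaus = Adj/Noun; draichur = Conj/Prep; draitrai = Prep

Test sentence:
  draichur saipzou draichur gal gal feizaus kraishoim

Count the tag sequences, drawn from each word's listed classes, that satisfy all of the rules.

Candidates per position — 1:draichur {Conj,Prep}; 2:saipzou {Prep,Noun}; 3:draichur {Conj,Prep}; 4:gal {Conj}; 5:gal {Conj}; 6:feizaus {Adj,Noun}; 7:kraishoim {Verb,Noun}.
There are 32 candidate sequences in total.
The sequences that satisfy every rule: Conj Prep Prep Conj Conj Noun Noun; Prep Prep Conj Conj Conj Noun Noun; Prep Prep Prep Conj Conj Noun Noun; Prep Noun Prep Conj Conj Noun Noun.
Count = 4.

4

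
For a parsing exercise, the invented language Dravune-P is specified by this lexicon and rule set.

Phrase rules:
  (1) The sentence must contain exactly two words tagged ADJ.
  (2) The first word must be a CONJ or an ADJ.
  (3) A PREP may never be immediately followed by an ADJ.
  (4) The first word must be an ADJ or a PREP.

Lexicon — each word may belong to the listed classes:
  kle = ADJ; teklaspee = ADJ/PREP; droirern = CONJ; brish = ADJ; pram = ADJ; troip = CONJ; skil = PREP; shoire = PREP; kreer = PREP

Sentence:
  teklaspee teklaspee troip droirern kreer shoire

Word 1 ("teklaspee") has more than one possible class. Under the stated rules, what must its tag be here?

ADJ

Candidates per position — 1:teklaspee {ADJ,PREP}; 2:teklaspee {ADJ,PREP}; 3:troip {CONJ}; 4:droirern {CONJ}; 5:kreer {PREP}; 6:shoire {PREP}.
If word 1 were PREP, no tagging could satisfy rule 1; so word 1 is ADJ.
If word 2 were PREP, no tagging could satisfy rule 1; so word 2 is ADJ.
So the tagging must be: ADJ ADJ CONJ CONJ PREP PREP.
Verifying each rule — rule 1 satisfied; rule 2 satisfied; rule 3 satisfied; rule 4 satisfied.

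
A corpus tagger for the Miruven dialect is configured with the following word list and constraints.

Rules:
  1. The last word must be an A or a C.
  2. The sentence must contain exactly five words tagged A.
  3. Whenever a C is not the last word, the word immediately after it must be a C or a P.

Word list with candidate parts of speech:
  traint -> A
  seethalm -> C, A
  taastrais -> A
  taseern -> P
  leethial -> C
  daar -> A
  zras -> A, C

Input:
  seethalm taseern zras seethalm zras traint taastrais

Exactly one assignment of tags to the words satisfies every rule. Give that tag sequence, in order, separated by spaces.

C P A A A A A

Candidates per position — 1:seethalm {C,A}; 2:taseern {P}; 3:zras {A,C}; 4:seethalm {C,A}; 5:zras {A,C}; 6:traint {A}; 7:taastrais {A}.
At position 3, choosing C makes rule 3 impossible to satisfy; hence A.
At position 4, choosing C makes rule 3 impossible to satisfy; hence A.
At position 5, choosing C makes rule 3 impossible to satisfy; hence A.
At position 1, choosing A makes rule 2 impossible to satisfy; hence C.
So the tagging must be: C P A A A A A.
Check: rule 1 ✓; rule 2 ✓; rule 3 ✓.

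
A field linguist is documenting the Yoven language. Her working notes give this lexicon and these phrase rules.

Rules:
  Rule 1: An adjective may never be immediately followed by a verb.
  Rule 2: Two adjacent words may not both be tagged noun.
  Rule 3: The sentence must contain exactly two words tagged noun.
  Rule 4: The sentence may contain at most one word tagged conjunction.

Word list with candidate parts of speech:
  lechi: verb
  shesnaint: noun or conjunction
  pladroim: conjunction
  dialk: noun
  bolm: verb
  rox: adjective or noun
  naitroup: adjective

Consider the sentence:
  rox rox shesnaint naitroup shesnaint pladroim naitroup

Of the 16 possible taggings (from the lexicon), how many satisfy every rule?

Candidates per position — 1:rox {adjective,noun}; 2:rox {adjective,noun}; 3:shesnaint {noun,conjunction}; 4:naitroup {adjective}; 5:shesnaint {noun,conjunction}; 6:pladroim {conjunction}; 7:naitroup {adjective}.
There are 16 candidate sequences in total.
The sequences that satisfy every rule: adjective adjective noun adjective noun conjunction adjective.
Count = 1.

1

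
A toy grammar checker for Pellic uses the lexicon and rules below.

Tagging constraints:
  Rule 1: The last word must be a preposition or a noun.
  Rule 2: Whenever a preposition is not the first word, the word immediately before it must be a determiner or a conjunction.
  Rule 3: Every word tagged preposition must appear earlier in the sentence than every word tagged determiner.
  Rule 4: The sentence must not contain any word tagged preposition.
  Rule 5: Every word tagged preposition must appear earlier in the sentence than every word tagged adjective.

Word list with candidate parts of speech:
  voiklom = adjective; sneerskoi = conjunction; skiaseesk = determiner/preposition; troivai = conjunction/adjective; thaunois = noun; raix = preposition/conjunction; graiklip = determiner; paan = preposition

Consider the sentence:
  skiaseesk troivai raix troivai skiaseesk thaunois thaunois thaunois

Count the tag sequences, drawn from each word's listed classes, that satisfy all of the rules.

4

Candidates per position — 1:skiaseesk {determiner,preposition}; 2:troivai {conjunction,adjective}; 3:raix {preposition,conjunction}; 4:troivai {conjunction,adjective}; 5:skiaseesk {determiner,preposition}; 6:thaunois {noun}; 7:thaunois {noun}; 8:thaunois {noun}.
There are 32 candidate sequences in total.
The sequences that satisfy every rule: determiner conjunction conjunction conjunction determiner noun noun noun; determiner conjunction conjunction adjective determiner noun noun noun; determiner adjective conjunction conjunction determiner noun noun noun; determiner adjective conjunction adjective determiner noun noun noun.
Count = 4.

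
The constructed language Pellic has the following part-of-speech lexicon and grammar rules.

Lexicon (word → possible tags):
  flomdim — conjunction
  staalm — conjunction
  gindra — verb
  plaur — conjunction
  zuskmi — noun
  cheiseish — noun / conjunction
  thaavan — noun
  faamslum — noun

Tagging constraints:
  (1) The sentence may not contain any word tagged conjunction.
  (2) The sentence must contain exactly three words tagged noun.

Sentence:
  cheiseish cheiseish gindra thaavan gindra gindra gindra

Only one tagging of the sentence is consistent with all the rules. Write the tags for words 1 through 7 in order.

Candidates per position — 1:cheiseish {noun,conjunction}; 2:cheiseish {noun,conjunction}; 3:gindra {verb}; 4:thaavan {noun}; 5:gindra {verb}; 6:gindra {verb}; 7:gindra {verb}.
Position 1: tagging it conjunction would leave rule 1 unsatisfiable, so it must be noun.
Position 2: tagging it conjunction would leave rule 1 unsatisfiable, so it must be noun.
So the tagging must be: noun noun verb noun verb verb verb.
Verifying each rule — rule 1 ok; rule 2 ok.

noun noun verb noun verb verb verb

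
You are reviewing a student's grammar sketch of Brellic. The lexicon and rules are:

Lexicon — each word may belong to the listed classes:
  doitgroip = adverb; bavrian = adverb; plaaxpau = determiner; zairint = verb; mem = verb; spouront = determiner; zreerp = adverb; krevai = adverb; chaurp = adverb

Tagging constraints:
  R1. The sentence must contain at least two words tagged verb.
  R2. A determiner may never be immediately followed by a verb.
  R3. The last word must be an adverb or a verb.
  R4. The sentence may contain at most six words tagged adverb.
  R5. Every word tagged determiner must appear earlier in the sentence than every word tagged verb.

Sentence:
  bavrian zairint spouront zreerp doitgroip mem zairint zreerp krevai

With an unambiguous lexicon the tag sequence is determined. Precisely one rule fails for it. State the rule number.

Fixed tagging: adverb verb determiner adverb adverb verb verb adverb adverb.
Rule check: R1 ok, R2 ok, R3 ok, R4 ok, R5 fails.
Only rule 5 fails.

5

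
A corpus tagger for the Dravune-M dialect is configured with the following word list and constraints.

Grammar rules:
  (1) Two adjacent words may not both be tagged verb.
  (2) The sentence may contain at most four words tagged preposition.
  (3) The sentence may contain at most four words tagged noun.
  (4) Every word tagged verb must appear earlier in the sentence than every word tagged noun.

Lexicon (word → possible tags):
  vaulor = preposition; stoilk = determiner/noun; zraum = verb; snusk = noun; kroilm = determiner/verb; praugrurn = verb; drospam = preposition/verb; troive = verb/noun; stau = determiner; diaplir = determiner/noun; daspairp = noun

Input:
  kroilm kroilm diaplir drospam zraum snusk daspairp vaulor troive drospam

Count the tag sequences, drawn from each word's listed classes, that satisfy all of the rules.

3

Candidates per position — 1:kroilm {determiner,verb}; 2:kroilm {determiner,verb}; 3:diaplir {determiner,noun}; 4:drospam {preposition,verb}; 5:zraum {verb}; 6:snusk {noun}; 7:daspairp {noun}; 8:vaulor {preposition}; 9:troive {verb,noun}; 10:drospam {preposition,verb}.
There are 64 candidate sequences in total.
The sequences that satisfy every rule: determiner determiner determiner preposition verb noun noun preposition noun preposition; determiner verb determiner preposition verb noun noun preposition noun preposition; verb determiner determiner preposition verb noun noun preposition noun preposition.
Count = 3.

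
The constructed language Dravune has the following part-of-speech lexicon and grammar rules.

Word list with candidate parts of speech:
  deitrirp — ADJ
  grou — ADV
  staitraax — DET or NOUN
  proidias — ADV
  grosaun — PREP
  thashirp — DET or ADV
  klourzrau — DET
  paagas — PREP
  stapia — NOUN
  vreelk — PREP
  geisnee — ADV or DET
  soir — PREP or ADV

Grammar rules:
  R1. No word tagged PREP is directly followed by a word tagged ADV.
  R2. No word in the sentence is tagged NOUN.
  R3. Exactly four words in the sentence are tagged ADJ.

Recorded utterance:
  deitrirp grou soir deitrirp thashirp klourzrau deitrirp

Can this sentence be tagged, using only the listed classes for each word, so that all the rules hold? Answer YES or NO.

Candidates per position — 1:deitrirp {ADJ}; 2:grou {ADV}; 3:soir {PREP,ADV}; 4:deitrirp {ADJ}; 5:thashirp {DET,ADV}; 6:klourzrau {DET}; 7:deitrirp {ADJ}.
Rule 3 cannot be satisfied by any choice of tags from the lexicon.
So there is no consistent tagging.

NO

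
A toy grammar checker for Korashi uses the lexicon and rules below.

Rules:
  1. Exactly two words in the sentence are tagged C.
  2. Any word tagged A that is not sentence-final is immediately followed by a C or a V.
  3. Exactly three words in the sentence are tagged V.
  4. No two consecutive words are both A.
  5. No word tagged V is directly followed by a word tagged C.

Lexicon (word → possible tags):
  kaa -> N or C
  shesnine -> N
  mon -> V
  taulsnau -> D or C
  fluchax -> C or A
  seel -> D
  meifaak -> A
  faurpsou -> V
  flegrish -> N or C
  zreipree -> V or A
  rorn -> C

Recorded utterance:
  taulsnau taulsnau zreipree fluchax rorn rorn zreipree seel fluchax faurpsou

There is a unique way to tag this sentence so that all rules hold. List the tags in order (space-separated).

D D V A C C V D A V

Candidates per position — 1:taulsnau {D,C}; 2:taulsnau {D,C}; 3:zreipree {V,A}; 4:fluchax {C,A}; 5:rorn {C}; 6:rorn {C}; 7:zreipree {V,A}; 8:seel {D}; 9:fluchax {C,A}; 10:faurpsou {V}.
Word 1 cannot be C — rule 1 would then fail for every completion. It is D.
Word 2 cannot be C — rule 1 would then fail for every completion. It is D.
Word 3 cannot be A — rule 3 would then fail for every completion. It is V.
Word 4 cannot be C — rule 1 would then fail for every completion. It is A.
Word 7 cannot be A — rule 2 would then fail for every completion. It is V.
Word 9 cannot be C — rule 1 would then fail for every completion. It is A.
The unique satisfying tagging is: D D V A C C V D A V.
Check: rule 1 holds; rule 2 holds; rule 3 holds; rule 4 holds; rule 5 holds.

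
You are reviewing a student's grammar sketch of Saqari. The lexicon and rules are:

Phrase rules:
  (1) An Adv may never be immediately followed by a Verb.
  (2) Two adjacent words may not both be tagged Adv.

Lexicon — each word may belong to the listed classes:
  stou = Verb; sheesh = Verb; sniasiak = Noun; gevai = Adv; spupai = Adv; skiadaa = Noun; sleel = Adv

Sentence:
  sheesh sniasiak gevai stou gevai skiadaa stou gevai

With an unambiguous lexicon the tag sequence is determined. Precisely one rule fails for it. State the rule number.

Fixed tagging: Verb Noun Adv Verb Adv Noun Verb Adv.
Rule check: R1 violated, R2 holds.
Only rule 1 fails.

1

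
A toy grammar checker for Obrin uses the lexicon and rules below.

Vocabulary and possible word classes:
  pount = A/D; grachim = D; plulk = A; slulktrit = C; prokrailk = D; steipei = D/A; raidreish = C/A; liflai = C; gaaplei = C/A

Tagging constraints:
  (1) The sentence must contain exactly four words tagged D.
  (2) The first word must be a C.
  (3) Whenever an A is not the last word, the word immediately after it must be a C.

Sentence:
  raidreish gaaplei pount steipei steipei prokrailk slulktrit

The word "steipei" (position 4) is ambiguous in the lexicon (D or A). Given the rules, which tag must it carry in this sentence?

D

Candidates per position — 1:raidreish {C,A}; 2:gaaplei {C,A}; 3:pount {A,D}; 4:steipei {D,A}; 5:steipei {D,A}; 6:prokrailk {D}; 7:slulktrit {C}.
If word 1 were A, no tagging could satisfy rule 2; so word 1 is C.
If word 2 were A, no tagging could satisfy rule 3; so word 2 is C.
If word 3 were A, no tagging could satisfy rule 1; so word 3 is D.
If word 4 were A, no tagging could satisfy rule 1; so word 4 is D.
If word 5 were A, no tagging could satisfy rule 1; so word 5 is D.
That leaves exactly one tagging: C C D D D D C.
Check: rule 1 satisfied; rule 2 satisfied; rule 3 satisfied.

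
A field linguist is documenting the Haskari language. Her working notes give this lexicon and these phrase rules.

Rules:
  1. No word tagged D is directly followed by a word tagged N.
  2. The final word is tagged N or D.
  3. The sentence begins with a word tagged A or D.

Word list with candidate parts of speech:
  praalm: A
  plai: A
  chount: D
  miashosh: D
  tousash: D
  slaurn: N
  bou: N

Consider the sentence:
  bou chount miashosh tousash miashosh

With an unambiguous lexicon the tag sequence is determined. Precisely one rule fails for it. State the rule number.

Fixed tagging: N D D D D.
Applying the rules: R1 ✓, R2 ✓, R3 ✗.
Only rule 3 fails.

3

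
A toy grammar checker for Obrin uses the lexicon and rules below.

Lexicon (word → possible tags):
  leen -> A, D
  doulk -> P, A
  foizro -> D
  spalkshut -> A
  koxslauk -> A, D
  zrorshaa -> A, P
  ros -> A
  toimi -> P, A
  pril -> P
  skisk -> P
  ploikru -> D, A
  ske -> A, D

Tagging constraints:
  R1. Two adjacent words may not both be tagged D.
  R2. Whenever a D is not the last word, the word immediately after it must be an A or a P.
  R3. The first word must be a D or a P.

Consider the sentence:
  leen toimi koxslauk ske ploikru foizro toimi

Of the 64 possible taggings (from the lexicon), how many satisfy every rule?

12

Candidates per position — 1:leen {A,D}; 2:toimi {P,A}; 3:koxslauk {A,D}; 4:ske {A,D}; 5:ploikru {D,A}; 6:foizro {D}; 7:toimi {P,A}.
There are 64 candidate sequences in total.
Checking each against the rules leaves 12 sequences.
Count = 12.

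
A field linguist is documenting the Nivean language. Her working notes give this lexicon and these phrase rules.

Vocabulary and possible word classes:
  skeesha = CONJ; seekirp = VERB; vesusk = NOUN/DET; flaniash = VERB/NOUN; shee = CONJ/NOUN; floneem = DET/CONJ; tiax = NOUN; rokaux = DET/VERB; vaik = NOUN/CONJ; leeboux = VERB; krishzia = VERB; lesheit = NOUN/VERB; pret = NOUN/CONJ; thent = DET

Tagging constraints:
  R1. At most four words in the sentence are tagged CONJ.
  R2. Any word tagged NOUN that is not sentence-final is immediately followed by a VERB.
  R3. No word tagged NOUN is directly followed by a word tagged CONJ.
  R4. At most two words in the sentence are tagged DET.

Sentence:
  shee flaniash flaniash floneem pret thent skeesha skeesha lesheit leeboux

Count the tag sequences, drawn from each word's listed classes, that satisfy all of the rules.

8

Candidates per position — 1:shee {CONJ,NOUN}; 2:flaniash {VERB,NOUN}; 3:flaniash {VERB,NOUN}; 4:floneem {DET,CONJ}; 5:pret {NOUN,CONJ}; 6:thent {DET}; 7:skeesha {CONJ}; 8:skeesha {CONJ}; 9:lesheit {NOUN,VERB}; 10:leeboux {VERB}.
There are 64 candidate sequences in total.
Checking each against the rules leaves 8 sequences.
Count = 8.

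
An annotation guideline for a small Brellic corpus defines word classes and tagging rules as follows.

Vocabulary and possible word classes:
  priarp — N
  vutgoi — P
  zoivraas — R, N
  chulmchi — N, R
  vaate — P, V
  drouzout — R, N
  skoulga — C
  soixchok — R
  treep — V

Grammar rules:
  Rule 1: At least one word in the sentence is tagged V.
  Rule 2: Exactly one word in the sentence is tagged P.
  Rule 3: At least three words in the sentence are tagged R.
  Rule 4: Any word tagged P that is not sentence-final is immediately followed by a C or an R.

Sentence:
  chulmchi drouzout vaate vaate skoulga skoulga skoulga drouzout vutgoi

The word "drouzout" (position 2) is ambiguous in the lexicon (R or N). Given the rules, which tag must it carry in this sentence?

R

Candidates per position — 1:chulmchi {N,R}; 2:drouzout {R,N}; 3:vaate {P,V}; 4:vaate {P,V}; 5:skoulga {C}; 6:skoulga {C}; 7:skoulga {C}; 8:drouzout {R,N}; 9:vutgoi {P}.
Position 1: tagging it N would leave rule 3 unsatisfiable, so it must be R.
Position 2: tagging it N would leave rule 3 unsatisfiable, so it must be R.
Position 3: tagging it P would leave rule 2 unsatisfiable, so it must be V.
Position 4: tagging it P would leave rule 2 unsatisfiable, so it must be V.
Position 8: tagging it N would leave rule 3 unsatisfiable, so it must be R.
The unique satisfying tagging is: R R V V C C C R P.
Rule-by-rule: rule 1 ok; rule 2 ok; rule 3 ok; rule 4 ok.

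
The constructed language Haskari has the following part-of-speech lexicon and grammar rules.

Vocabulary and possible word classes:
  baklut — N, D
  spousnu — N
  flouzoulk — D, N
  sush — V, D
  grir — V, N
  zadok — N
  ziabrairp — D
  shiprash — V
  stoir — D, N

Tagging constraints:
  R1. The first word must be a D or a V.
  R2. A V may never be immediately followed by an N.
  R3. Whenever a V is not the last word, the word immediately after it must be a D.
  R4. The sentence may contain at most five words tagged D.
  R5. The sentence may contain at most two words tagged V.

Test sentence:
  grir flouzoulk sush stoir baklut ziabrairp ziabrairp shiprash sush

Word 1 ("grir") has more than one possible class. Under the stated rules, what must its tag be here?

V

Candidates per position — 1:grir {V,N}; 2:flouzoulk {D,N}; 3:sush {V,D}; 4:stoir {D,N}; 5:baklut {N,D}; 6:ziabrairp {D}; 7:ziabrairp {D}; 8:shiprash {V}; 9:sush {V,D}.
If word 1 were N, no tagging could satisfy rule 1; so word 1 is V.
If word 2 were N, no tagging could satisfy rule 2; so word 2 is D.
If word 3 were V, no tagging could satisfy rule 5; so word 3 is D.
If word 9 were V, no tagging could satisfy rule 3; so word 9 is D.
If word 4 were D, no tagging could satisfy rule 4; so word 4 is N.
If word 5 were D, no tagging could satisfy rule 4; so word 5 is N.
That leaves exactly one tagging: V D D N N D D V D.
Verifying each rule — rule 1 holds; rule 2 holds; rule 3 holds; rule 4 holds; rule 5 holds.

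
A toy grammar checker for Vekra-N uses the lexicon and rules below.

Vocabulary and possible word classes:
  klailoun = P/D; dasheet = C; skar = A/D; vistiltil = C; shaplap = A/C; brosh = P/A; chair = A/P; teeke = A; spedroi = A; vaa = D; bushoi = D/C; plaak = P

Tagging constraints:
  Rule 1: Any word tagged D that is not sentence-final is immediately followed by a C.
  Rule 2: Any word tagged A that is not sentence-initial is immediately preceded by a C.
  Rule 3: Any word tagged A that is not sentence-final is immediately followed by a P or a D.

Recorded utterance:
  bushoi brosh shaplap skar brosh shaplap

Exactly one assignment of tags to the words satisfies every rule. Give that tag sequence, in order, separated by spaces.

Candidates per position — 1:bushoi {D,C}; 2:brosh {P,A}; 3:shaplap {A,C}; 4:skar {A,D}; 5:brosh {P,A}; 6:shaplap {A,C}.
Position 1: D is ruled out by rule 1; that leaves C.
Position 2: A is ruled out by rule 3; that leaves P.
Position 3: A is ruled out by rule 2; that leaves C.
Position 4: D is ruled out by rule 1; that leaves A.
Position 5: A is ruled out by rule 2; that leaves P.
Position 6: A is ruled out by rule 2; that leaves C.
The only consistent sequence is: C P C A P C.
Verifying each rule — rule 1 ✓; rule 2 ✓; rule 3 ✓.

C P C A P C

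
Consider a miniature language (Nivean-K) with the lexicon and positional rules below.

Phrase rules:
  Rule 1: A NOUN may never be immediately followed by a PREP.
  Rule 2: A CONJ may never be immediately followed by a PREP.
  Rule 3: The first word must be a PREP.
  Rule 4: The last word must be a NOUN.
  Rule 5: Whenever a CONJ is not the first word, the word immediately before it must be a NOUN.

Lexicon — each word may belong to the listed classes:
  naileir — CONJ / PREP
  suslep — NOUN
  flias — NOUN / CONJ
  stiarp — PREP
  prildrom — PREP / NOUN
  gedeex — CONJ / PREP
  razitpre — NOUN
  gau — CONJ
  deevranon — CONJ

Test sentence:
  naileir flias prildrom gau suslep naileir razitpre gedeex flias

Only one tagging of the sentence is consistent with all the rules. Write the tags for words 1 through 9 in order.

PREP NOUN NOUN CONJ NOUN CONJ NOUN CONJ NOUN

Candidates per position — 1:naileir {CONJ,PREP}; 2:flias {NOUN,CONJ}; 3:prildrom {PREP,NOUN}; 4:gau {CONJ}; 5:suslep {NOUN}; 6:naileir {CONJ,PREP}; 7:razitpre {NOUN}; 8:gedeex {CONJ,PREP}; 9:flias {NOUN,CONJ}.
Position 1: tagging it CONJ would leave rule 3 unsatisfiable, so it must be PREP.
Position 2: tagging it CONJ would leave rule 5 unsatisfiable, so it must be NOUN.
Position 3: tagging it PREP would leave rule 1 unsatisfiable, so it must be NOUN.
Position 6: tagging it PREP would leave rule 1 unsatisfiable, so it must be CONJ.
Position 8: tagging it PREP would leave rule 1 unsatisfiable, so it must be CONJ.
Position 9: tagging it CONJ would leave rule 4 unsatisfiable, so it must be NOUN.
The unique satisfying tagging is: PREP NOUN NOUN CONJ NOUN CONJ NOUN CONJ NOUN.
Verifying each rule — rule 1 holds; rule 2 holds; rule 3 holds; rule 4 holds; rule 5 holds.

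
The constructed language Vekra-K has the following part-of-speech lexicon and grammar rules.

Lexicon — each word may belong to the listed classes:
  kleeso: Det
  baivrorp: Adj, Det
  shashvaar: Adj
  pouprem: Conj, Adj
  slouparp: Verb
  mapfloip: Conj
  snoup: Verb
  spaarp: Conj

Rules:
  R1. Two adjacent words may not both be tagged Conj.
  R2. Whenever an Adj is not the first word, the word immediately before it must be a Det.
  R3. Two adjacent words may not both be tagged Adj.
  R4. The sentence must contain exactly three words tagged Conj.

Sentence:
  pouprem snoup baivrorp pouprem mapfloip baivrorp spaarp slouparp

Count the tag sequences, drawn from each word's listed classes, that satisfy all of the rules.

1

Candidates per position — 1:pouprem {Conj,Adj}; 2:snoup {Verb}; 3:baivrorp {Adj,Det}; 4:pouprem {Conj,Adj}; 5:mapfloip {Conj}; 6:baivrorp {Adj,Det}; 7:spaarp {Conj}; 8:slouparp {Verb}.
There are 16 candidate sequences in total.
The sequences that satisfy every rule: Conj Verb Det Adj Conj Det Conj Verb.
Count = 1.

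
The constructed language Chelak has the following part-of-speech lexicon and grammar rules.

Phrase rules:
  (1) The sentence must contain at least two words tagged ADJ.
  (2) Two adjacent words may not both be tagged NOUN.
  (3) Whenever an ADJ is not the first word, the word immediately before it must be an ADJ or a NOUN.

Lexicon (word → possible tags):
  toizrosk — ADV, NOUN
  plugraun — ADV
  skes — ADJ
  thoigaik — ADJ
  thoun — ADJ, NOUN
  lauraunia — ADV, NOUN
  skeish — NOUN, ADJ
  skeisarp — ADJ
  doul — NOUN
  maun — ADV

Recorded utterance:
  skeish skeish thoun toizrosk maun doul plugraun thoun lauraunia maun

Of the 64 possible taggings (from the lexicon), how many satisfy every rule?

Candidates per position — 1:skeish {NOUN,ADJ}; 2:skeish {NOUN,ADJ}; 3:thoun {ADJ,NOUN}; 4:toizrosk {ADV,NOUN}; 5:maun {ADV}; 6:doul {NOUN}; 7:plugraun {ADV}; 8:thoun {ADJ,NOUN}; 9:lauraunia {ADV,NOUN}; 10:maun {ADV}.
There are 64 candidate sequences in total.
Checking each against the rules leaves 7 sequences.
Count = 7.

7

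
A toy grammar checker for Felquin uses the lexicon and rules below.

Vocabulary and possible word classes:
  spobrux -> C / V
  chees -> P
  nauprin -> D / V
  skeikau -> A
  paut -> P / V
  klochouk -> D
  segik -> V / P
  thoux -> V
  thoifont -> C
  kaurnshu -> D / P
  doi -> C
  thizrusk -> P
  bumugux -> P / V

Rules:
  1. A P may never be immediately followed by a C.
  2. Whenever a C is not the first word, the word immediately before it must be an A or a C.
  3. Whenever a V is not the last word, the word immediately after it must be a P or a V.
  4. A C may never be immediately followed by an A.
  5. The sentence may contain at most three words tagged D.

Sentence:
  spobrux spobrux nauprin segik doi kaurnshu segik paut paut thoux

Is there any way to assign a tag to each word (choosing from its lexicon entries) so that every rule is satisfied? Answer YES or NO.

NO

Candidates per position — 1:spobrux {C,V}; 2:spobrux {C,V}; 3:nauprin {D,V}; 4:segik {V,P}; 5:doi {C}; 6:kaurnshu {D,P}; 7:segik {V,P}; 8:paut {P,V}; 9:paut {P,V}; 10:thoux {V}.
Rule 2 cannot be satisfied by any choice of tags from the lexicon.
So there is no consistent tagging.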